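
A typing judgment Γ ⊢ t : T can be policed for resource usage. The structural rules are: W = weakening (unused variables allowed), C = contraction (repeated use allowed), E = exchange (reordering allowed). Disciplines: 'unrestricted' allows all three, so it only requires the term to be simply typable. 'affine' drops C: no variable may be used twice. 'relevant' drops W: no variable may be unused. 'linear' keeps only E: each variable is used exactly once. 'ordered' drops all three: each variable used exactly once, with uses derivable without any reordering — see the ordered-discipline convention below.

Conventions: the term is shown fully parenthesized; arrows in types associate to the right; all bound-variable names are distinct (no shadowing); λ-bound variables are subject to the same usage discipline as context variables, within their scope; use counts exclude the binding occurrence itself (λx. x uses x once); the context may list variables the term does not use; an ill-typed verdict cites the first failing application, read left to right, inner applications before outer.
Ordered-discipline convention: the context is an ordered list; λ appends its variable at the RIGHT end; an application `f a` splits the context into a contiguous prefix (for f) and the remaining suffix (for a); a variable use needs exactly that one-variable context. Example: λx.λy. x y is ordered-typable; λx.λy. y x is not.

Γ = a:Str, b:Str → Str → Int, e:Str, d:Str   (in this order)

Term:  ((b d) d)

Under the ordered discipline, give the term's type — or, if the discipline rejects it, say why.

not well-typed under ordered — repeated use of d ×2; needs weakening: a, e unused
variable uses: a: 0×; b: 1×; e: 0×; d: 2×
order of uses: b, d, d
typing: well-typed at Int
per-discipline verdicts: ordered ✗; linear ✗; affine ✗; relevant ✗; unrestricted ✓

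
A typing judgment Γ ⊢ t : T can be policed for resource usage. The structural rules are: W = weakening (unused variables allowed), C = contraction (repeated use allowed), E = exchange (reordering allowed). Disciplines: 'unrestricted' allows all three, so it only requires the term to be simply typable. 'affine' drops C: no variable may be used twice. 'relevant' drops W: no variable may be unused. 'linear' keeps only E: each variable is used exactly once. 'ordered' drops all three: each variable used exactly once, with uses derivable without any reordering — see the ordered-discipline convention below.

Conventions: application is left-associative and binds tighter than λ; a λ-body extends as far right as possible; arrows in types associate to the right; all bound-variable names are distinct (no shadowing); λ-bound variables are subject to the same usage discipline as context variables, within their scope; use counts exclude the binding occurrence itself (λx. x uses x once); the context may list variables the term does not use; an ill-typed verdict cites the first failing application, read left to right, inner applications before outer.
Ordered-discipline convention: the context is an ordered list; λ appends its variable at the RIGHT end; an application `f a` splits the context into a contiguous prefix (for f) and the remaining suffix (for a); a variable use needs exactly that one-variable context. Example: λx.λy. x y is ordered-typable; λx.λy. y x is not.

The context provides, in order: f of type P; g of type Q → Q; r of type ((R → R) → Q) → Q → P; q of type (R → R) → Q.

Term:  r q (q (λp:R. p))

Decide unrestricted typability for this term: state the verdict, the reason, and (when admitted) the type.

yes — simply typable at P; W, C, E all held; term : P
counts: f=0; g=0; r=1; q=2; p (λ-bound)=1
left-to-right use order: r, q, q, p
typing: well-typed — term : P
across the five disciplines: ordered ✗, linear ✗, affine ✗, relevant ✗, unrestricted ✓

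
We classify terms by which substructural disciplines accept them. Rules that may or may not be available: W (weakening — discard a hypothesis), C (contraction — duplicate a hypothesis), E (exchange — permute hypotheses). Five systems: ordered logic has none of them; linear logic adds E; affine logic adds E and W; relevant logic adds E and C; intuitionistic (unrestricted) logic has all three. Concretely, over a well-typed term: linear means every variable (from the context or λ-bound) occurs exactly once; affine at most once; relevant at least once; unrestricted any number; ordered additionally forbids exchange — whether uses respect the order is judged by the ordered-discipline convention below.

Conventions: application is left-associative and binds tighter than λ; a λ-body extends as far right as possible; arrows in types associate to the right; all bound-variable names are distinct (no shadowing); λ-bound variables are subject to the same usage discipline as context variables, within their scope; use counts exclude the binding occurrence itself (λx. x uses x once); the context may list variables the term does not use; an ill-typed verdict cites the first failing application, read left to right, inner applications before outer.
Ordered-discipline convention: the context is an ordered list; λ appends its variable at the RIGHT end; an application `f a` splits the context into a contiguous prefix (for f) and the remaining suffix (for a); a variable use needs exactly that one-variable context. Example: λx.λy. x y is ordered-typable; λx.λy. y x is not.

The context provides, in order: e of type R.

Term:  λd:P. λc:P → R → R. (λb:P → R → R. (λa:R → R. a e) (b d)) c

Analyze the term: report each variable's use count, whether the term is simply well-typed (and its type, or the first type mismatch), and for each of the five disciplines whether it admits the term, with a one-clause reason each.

variable uses: e ×1; d [bound] ×1; c [bound] ×1; b [bound] ×1; a [bound] ×1
uses in reading order: a, e, b, d, c
typing: ✓ — P → (P → R → R) → R
ordered: ✗, no contiguous prefix/suffix split fits a, e, b, d, c
linear: ✓, exactly-once usage across e, d, c, b, a
affine: ✓, no duplicate uses among e, d, c, b, a
relevant: ✓, at least one use each (e, d, c, b, a)
unrestricted: ✓, simply typable at P → (P → R → R) → R; W, C, E all held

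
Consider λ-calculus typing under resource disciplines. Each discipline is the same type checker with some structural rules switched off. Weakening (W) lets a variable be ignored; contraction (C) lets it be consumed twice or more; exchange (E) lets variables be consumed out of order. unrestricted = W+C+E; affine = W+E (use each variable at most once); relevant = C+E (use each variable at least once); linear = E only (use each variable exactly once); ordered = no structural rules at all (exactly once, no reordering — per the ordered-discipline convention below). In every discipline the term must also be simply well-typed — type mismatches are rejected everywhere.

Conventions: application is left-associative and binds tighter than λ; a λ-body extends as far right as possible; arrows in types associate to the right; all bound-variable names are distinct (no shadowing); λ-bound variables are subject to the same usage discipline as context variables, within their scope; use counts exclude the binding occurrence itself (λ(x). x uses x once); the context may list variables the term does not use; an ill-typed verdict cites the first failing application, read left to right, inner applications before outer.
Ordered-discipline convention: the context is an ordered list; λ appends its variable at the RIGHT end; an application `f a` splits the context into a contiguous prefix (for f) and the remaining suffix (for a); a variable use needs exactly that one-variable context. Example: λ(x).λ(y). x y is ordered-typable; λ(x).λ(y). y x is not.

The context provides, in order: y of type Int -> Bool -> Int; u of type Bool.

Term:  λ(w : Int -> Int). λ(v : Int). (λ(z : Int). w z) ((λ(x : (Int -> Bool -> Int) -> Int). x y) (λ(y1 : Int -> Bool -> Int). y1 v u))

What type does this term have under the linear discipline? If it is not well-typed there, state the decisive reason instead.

term : (Int -> Int) -> Int -> Int
use counts: y: 1×; u: 1×; w (λ-bound): 1×; v (λ-bound): 1×; z (λ-bound): 1×; x (λ-bound): 1×; y1 (λ-bound): 1×
left-to-right use order: w, z, x, y, y1, v, u
typing: well-typed — term : (Int -> Int) -> Int -> Int
per-discipline verdicts: ordered ✗ · linear ✓ · affine ✓ · relevant ✓ · unrestricted ✓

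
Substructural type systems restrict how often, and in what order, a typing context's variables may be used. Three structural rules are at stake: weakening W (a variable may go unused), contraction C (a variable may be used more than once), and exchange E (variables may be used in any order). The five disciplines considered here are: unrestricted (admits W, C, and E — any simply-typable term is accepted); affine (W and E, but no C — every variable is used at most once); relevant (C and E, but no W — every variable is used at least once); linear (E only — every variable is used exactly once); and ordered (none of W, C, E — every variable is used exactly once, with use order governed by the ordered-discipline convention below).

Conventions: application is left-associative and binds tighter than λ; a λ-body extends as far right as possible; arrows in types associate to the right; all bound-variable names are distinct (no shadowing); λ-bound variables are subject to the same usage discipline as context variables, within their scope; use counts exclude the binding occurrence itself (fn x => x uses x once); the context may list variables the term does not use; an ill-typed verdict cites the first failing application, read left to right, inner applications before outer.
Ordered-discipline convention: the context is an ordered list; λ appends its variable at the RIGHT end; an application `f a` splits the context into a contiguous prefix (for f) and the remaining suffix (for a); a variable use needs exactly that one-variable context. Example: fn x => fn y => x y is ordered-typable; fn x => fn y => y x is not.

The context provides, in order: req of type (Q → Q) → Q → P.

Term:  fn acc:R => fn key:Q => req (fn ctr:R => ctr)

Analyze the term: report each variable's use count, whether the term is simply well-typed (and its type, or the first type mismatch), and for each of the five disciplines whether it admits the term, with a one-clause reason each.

counts: req: 1, acc [bound]: 0, key [bound]: 0, ctr [bound]: 1
uses in reading order: req, ctr
typing: ill-typed: argument of type R → R where Q → Q is required
ordered ✗ (a type mismatch blocks all five)
linear ✗ (the type mismatch rejects it)
affine ✗ (not simply typable)
relevant ✗ (fails simple typing)
unrestricted ✗ (a type mismatch blocks all five)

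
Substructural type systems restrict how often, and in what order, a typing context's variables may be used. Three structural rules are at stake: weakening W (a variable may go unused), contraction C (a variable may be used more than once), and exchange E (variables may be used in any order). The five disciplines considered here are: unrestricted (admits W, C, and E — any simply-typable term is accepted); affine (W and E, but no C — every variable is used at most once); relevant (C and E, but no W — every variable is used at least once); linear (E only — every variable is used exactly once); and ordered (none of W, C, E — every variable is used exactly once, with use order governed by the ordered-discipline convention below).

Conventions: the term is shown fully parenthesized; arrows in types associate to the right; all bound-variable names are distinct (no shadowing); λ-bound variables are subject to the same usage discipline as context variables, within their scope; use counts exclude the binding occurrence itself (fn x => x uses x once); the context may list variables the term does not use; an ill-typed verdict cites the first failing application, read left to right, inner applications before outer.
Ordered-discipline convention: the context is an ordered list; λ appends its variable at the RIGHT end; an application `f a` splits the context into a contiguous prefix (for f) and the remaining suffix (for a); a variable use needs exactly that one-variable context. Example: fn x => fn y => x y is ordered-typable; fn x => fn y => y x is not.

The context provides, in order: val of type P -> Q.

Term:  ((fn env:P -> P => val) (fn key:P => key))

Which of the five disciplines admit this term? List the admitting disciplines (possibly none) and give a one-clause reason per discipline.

accepted by: affine, unrestricted
variable uses: val ×1, env (λ-bound) ×0, key (λ-bound) ×1
use order (left to right): val, key
typing: ✓ — P -> Q
ordered: ✗, unused: env — weakening required
linear: ✗, unused: env — weakening required
affine: ✓, no duplicate uses among val, env, key
relevant: ✗, unused: env — weakening required
unrestricted: ✓, simply typable at P -> Q; W, C, E all held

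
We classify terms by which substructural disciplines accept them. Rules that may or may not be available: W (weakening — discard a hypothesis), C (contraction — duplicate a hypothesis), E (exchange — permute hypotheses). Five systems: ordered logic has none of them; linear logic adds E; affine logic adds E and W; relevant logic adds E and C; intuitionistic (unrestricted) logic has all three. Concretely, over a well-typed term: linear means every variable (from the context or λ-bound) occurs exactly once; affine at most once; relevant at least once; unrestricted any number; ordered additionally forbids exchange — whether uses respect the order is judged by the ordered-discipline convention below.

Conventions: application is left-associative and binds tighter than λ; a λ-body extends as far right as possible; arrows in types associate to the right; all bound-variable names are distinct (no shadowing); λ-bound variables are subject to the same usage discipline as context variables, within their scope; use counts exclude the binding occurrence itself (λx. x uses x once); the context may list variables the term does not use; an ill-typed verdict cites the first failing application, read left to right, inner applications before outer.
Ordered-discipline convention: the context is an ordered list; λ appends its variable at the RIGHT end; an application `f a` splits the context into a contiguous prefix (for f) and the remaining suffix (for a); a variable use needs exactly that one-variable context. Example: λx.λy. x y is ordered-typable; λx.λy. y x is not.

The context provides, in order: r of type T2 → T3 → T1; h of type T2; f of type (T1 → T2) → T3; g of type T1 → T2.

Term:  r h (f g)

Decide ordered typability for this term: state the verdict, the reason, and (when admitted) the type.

yes — r, h, f, g: once each, no exchange needed; term : T1
counts: r: 1, h: 1, f: 1, g: 1
left-to-right use order: r, h, f, g
typing: well-typed at T1
all disciplines: ordered ✓ | linear ✓ | affine ✓ | relevant ✓ | unrestricted ✓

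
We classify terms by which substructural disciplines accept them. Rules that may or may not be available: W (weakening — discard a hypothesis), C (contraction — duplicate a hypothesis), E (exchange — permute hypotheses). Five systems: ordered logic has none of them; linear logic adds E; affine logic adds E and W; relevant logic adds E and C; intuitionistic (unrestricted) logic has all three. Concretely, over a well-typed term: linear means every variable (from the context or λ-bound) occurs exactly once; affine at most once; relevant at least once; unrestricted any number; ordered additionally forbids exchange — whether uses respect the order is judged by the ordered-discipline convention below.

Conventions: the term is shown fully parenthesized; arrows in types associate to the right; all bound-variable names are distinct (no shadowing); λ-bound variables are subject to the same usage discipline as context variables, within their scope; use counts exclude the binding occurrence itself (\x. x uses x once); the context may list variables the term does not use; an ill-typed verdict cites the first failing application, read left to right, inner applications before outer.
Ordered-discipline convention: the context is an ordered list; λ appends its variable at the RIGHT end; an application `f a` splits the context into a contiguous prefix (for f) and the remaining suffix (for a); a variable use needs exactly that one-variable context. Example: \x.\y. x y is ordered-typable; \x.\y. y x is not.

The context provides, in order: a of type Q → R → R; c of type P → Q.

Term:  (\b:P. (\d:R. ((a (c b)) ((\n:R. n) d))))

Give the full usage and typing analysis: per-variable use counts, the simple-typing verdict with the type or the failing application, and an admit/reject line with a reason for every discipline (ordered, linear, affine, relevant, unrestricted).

usage: a ×1; c ×1; b (bound) ×1; d (bound) ×1; n (bound) ×1
left-to-right use order: a, c, b, n, d
typing: well-typed — term : P → R → R
ordered ✓ (single-use (a, c, b, d, n), ordered derivation ok)
linear ✓ (each of a, c, b, d, n used exactly once)
affine ✓ (no duplicate uses among a, c, b, d, n)
relevant ✓ (at least one use each (a, c, b, d, n))
unrestricted ✓ (simply typable at P → R → R; W, C, E all held)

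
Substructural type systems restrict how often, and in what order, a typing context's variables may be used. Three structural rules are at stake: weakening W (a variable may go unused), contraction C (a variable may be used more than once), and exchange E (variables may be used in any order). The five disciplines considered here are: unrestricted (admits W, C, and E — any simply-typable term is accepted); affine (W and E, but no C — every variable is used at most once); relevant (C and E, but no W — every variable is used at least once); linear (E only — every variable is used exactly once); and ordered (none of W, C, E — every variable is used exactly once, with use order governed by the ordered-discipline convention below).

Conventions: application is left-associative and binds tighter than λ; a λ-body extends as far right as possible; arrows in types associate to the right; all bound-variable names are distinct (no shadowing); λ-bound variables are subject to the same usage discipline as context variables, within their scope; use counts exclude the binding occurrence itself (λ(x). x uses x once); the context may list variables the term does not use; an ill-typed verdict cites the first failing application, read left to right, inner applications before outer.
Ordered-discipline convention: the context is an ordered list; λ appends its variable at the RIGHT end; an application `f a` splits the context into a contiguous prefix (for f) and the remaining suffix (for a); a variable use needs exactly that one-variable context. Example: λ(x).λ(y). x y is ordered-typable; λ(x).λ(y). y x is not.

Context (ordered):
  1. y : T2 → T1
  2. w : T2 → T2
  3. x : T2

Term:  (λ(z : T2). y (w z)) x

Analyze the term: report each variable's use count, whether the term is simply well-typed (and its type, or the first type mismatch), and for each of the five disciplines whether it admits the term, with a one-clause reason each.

counts: y ×1; w ×1; x ×1; z (bound) ×1
left-to-right use order: y, w, z, x
typing: well-typed — term : T1
ordered: ✓ — y, w, x, z once each; derivable with no W/C/E
linear: ✓ — y, w, x, z: one use apiece
affine: ✓ — no duplicate uses among y, w, x, z
relevant: ✓ — every one of y, w, x, z appears
unrestricted: ✓ — typability at T1 is all that's needed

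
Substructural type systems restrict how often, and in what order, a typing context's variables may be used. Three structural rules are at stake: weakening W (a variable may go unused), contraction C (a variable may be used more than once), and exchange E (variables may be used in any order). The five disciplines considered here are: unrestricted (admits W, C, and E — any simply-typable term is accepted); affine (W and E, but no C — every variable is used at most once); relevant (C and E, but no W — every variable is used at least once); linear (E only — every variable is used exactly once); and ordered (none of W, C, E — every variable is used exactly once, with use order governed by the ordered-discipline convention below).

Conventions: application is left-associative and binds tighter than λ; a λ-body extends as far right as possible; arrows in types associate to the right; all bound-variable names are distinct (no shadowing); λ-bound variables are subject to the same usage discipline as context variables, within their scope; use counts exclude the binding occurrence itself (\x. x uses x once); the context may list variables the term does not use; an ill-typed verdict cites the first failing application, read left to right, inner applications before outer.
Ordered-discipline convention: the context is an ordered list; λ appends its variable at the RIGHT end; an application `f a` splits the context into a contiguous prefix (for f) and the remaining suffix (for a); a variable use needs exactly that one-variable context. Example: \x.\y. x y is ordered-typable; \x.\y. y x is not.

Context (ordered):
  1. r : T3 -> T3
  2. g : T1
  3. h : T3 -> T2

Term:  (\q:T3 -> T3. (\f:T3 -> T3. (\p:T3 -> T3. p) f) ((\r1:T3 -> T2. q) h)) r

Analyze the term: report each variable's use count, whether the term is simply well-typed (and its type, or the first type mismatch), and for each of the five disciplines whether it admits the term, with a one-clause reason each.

use counts: r ×1; g ×0; h ×1; q (λ-bound) ×1; f (λ-bound) ×1; p (λ-bound) ×1; r1 (λ-bound) ×0
use order (left to right): p, f, q, h, r
typing: well-typed at T3 -> T3
ordered ✗ (g, r1 never used (weakening))
linear ✗ (g, r1 never used (weakening))
affine ✓ (none of r, g, h, q, f, p, r1 used more than once)
relevant ✗ (g, r1 never used (weakening))
unrestricted ✓ (well-typed at T3 -> T3; no restrictions here)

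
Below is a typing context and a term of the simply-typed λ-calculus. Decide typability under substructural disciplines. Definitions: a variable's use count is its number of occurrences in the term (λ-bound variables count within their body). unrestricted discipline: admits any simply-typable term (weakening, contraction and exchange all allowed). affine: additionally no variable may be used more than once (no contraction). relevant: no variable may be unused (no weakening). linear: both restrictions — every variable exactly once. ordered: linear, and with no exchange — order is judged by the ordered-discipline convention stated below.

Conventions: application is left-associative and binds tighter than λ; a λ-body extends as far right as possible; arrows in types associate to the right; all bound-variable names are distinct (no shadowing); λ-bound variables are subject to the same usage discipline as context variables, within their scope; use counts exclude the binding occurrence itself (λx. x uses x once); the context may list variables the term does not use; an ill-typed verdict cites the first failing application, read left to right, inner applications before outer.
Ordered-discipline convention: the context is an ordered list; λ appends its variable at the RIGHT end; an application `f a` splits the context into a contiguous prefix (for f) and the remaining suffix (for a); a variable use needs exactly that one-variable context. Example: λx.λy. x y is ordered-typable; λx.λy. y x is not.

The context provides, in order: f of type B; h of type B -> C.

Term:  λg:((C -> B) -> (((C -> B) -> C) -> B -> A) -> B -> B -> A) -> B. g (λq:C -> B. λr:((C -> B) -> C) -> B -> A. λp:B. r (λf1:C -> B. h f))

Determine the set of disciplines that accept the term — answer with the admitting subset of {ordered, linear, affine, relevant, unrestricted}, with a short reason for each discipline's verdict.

admitted in: affine, unrestricted
variable uses: f ×1, h ×1, g (bound) ×1, q (bound) ×0, r (bound) ×1, p (bound) ×0, f1 (bound) ×0
order of uses: g, r, h, f
typing: the term checks, with type (((C -> B) -> (((C -> B) -> C) -> B -> A) -> B -> B -> A) -> B) -> B
ordered: ✗, q, p, f1 left unused
linear: ✗, q, p, f1 left unused
affine: ✓, f, h, g, q, r, p, f1: no repeats, contraction unneeded
relevant: ✗, q, p, f1 left unused
unrestricted: ✓, well-typed at (((C -> B) -> (((C -> B) -> C) -> B -> A) -> B -> B -> A) -> B) -> B; no restrictions here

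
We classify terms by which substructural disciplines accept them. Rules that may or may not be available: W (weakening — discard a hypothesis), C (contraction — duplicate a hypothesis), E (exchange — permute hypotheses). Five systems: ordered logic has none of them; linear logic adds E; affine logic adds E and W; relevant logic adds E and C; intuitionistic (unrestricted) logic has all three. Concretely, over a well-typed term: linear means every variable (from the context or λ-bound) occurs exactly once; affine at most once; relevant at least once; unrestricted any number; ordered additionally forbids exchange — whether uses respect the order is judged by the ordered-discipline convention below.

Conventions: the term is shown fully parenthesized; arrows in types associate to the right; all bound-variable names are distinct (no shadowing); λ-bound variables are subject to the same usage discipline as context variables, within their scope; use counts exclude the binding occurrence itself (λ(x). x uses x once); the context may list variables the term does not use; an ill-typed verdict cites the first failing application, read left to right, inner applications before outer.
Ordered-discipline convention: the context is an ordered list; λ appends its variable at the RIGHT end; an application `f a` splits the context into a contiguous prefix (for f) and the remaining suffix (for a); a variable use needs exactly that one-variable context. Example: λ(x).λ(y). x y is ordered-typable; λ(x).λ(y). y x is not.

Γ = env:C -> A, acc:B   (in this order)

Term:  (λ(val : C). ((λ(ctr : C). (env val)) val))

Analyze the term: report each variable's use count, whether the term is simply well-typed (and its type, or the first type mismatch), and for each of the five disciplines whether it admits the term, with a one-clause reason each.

counts: env: 1; acc: 0; val [bound]: 2; ctr [bound]: 0
left-to-right use order: env, val, val
typing: well-typed at C -> A
ordered: ✗, needs contraction — val ×2; acc, ctr left unused
linear: ✗, needs contraction — val ×2; acc, ctr left unused
affine: ✗, needs contraction — val ×2
relevant: ✗, acc, ctr left unused
unrestricted: ✓, typability at C -> A is all that's needed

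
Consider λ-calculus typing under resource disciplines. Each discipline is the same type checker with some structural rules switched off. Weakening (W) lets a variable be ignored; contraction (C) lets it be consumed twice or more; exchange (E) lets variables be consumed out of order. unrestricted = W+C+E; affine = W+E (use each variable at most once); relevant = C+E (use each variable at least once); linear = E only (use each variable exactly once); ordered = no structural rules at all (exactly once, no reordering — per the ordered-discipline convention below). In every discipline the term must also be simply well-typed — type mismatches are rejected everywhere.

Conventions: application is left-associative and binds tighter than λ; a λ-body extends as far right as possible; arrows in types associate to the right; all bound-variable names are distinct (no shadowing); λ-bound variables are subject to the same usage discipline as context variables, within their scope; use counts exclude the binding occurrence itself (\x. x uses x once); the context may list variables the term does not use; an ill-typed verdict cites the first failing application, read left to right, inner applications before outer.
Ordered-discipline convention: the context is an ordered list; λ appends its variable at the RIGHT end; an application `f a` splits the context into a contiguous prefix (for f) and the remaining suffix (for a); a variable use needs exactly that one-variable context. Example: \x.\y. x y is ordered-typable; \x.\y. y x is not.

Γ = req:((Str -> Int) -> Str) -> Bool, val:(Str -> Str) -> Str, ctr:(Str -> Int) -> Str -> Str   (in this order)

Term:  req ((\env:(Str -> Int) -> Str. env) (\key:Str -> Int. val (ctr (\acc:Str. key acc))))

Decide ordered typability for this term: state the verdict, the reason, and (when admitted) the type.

yes — one use each (req, val, ctr, env, key, acc); ordered split holds; term : Bool
counts: req: 1, val: 1, ctr: 1, env [bound]: 1, key [bound]: 1, acc [bound]: 1
order of uses: req, env, val, ctr, key, acc
typing: well-typed at Bool
across the five disciplines: ordered ✓; linear ✓; affine ✓; relevant ✓; unrestricted ✓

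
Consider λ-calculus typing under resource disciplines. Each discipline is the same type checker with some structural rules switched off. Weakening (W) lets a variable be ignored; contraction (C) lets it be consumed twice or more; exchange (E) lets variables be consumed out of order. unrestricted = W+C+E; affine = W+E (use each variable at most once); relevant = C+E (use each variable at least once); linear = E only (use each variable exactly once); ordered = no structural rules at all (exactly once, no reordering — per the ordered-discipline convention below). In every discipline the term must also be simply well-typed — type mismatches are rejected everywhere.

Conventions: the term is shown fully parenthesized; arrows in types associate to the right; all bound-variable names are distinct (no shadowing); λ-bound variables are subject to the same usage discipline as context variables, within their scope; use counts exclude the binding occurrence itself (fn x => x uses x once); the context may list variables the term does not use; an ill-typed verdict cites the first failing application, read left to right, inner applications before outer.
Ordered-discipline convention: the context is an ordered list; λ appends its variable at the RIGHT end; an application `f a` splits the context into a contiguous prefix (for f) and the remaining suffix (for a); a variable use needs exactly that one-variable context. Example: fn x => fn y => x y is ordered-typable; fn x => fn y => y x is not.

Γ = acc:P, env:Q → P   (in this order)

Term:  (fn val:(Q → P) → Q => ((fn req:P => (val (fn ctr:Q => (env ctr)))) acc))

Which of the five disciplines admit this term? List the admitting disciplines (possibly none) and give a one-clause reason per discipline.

accepted by: affine, unrestricted
usage: acc: 1, env: 1, val (bound): 1, req (bound): 0, ctr (bound): 1
left-to-right use order: val, env, ctr, acc
typing: ✓ — ((Q → P) → Q) → Q
ordered: ✗ — unused: req — weakening required
linear: ✗ — unused: req — weakening required
affine: ✓ — at most one use each (acc, env, val, req, ctr)
relevant: ✗ — unused: req — weakening required
unrestricted: ✓ — type-checks (((Q → P) → Q) → Q) and nothing is barred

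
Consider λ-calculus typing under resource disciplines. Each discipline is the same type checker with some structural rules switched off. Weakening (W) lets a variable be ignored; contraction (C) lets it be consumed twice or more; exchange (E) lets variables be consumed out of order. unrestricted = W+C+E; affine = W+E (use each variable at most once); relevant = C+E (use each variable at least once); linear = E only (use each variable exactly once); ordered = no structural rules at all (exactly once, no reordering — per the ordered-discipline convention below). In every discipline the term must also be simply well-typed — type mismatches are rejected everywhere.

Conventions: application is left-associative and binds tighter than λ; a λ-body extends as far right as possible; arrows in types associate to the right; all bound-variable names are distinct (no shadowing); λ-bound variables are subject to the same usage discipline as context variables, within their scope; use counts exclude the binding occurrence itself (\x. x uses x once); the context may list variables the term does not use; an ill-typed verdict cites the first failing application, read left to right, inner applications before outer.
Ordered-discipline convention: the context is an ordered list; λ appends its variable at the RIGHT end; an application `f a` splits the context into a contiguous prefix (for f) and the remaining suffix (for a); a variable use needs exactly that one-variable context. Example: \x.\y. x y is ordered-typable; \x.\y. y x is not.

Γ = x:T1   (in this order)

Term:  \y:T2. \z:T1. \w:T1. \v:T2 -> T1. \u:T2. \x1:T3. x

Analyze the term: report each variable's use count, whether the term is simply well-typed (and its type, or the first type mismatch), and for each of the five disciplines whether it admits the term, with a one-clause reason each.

use counts: x: 1×; y (λ-bound): 0×; z (λ-bound): 0×; w (λ-bound): 0×; v (λ-bound): 0×; u (λ-bound): 0×; x1 (λ-bound): 0×
uses in reading order: x
typing: well-typed at T2 -> T1 -> T1 -> (T2 -> T1) -> T2 -> T3 -> T1
ordered: ✗, unused: y, z, w, v, u, x1 — weakening required
linear: ✗, unused: y, z, w, v, u, x1 — weakening required
affine: ✓, no duplicate uses among x, y, z, w, v, u, x1
relevant: ✗, unused: y, z, w, v, u, x1 — weakening required
unrestricted: ✓, type-checks (T2 -> T1 -> T1 -> (T2 -> T1) -> T2 -> T3 -> T1) and nothing is barred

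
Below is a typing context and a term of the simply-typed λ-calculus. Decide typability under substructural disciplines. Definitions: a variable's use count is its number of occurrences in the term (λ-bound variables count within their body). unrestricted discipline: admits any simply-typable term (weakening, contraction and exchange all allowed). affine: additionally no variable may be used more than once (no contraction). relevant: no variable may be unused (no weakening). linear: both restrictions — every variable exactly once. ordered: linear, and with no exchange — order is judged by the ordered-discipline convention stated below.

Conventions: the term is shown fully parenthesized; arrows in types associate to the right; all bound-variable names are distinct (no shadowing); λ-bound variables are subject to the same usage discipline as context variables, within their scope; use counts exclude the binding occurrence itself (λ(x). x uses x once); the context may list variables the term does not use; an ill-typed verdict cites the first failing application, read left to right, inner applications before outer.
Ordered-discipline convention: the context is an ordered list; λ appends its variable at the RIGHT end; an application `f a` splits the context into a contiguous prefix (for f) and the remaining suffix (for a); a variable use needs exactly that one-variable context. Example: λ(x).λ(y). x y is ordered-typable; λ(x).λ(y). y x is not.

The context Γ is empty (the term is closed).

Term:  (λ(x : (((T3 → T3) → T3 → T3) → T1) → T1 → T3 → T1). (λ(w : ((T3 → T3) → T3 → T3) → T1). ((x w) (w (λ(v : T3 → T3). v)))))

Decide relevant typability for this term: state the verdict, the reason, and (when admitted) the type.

yes — at least one use each (x, w, v); term : ((((T3 → T3) → T3 → T3) → T1) → T1 → T3 → T1) → (((T3 → T3) → T3 → T3) → T1) → T3 → T1
counts: x (λ-bound): 1×, w (λ-bound): 2×, v (λ-bound): 1×
order of uses: x, w, w, v
typing: ✓ — ((((T3 → T3) → T3 → T3) → T1) → T1 → T3 → T1) → (((T3 → T3) → T3 → T3) → T1) → T3 → T1
per-discipline verdicts: ordered ✗ · linear ✗ · affine ✗ · relevant ✓ · unrestricted ✓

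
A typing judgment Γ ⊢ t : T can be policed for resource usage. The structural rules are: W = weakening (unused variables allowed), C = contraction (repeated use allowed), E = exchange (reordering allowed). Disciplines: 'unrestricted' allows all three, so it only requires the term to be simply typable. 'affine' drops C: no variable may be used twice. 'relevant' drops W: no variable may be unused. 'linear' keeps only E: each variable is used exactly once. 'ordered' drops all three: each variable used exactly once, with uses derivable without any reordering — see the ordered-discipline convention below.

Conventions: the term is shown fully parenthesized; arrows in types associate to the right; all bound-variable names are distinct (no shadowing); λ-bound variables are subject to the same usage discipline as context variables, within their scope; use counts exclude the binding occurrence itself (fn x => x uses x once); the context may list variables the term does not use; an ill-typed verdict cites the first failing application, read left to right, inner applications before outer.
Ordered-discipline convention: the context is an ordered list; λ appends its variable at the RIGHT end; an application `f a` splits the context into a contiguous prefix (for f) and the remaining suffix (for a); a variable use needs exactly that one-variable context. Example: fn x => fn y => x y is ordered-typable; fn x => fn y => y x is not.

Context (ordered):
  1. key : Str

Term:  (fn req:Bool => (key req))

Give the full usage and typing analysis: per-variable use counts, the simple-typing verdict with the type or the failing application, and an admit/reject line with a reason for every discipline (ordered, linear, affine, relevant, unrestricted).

counts: key: 1×, req [bound]: 1×
use order (left to right): key, req
typing: ill-typed: applying a non-function (Str)
ordered ✗ (the type mismatch rejects it)
linear ✗ (not simply typable)
affine ✗ (fails simple typing)
relevant ✗ (a type mismatch blocks all five)
unrestricted ✗ (the type mismatch rejects it)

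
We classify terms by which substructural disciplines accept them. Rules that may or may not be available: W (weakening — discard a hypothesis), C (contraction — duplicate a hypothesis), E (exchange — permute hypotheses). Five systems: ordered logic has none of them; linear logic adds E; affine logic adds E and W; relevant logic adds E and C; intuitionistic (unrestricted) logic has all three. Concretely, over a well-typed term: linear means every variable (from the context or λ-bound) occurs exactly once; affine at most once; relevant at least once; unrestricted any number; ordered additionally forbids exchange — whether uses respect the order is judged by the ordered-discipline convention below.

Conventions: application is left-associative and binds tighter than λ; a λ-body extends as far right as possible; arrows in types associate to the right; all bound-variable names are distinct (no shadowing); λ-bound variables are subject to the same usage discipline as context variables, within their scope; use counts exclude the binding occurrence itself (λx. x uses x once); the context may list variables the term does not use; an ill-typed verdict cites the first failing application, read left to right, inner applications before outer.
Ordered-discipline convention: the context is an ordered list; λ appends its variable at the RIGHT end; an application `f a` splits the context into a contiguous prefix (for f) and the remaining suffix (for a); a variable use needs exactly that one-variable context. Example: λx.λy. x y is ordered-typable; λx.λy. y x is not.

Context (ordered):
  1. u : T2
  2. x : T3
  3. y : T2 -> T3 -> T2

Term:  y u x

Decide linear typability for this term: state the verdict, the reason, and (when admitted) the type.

yes — each of u, x, y used exactly once; term : T2
usage: u ×1; x ×1; y ×1
uses in reading order: y, u, x
typing: well-typed at T2
across the five disciplines: ordered ✗; linear ✓; affine ✓; relevant ✓; unrestricted ✓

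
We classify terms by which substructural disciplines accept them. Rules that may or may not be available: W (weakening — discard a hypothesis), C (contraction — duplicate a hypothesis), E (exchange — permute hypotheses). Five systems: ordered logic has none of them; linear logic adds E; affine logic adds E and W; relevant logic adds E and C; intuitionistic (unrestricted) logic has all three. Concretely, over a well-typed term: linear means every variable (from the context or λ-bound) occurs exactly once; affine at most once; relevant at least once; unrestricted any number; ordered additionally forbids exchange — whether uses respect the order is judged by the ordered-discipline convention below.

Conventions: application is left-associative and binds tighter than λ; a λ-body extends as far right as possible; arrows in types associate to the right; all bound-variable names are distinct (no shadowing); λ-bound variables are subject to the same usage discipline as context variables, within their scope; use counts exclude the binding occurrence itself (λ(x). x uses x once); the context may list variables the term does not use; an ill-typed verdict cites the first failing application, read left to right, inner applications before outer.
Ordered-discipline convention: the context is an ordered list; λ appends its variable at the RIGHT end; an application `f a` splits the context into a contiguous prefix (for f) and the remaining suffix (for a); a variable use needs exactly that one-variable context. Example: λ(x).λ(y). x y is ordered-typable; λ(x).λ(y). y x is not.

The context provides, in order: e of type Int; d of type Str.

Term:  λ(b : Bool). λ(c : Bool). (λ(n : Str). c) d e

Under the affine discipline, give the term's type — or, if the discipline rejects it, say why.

not well-typed under affine — a type mismatch blocks all five
use counts: e: 1, d: 1, b (λ-bound): 0, c (λ-bound): 1, n (λ-bound): 0
use order (left to right): c, d, e
typing: ill-typed: applying a non-function (Bool)
all disciplines: ordered ✗ · linear ✗ · affine ✗ · relevant ✗ · unrestricted ✗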